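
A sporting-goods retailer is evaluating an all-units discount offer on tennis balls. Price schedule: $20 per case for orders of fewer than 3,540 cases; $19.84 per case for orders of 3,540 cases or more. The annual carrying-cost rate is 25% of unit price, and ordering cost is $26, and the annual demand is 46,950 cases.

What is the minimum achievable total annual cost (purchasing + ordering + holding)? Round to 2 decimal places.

$940,612.03

H₁ = 25%×$20 = $5.0000;  H₂ = 25%×$19.84 = $4.9600
EOQ₁ = √(2×46,950×26/5.0000) = 698.77  (< 3,540, feasible at tier 1)
EOQ₂ = √(2×46,950×26/4.9600) = 701.58  (< 3,540 → use Q = 3,540 at tier-2 price)
TC(tier 1 (EOQ₁), Q≈698.8) = $942,493.85
TC(tier 2, Q≈3,540.0) = $940,612.03
Minimum at tier 2: $940,612.03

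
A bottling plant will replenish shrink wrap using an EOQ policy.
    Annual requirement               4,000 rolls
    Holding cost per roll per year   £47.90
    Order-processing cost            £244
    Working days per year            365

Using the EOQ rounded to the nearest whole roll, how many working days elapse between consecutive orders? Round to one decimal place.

18.4 days

Optimal lot size Q* = (2 × 4,000 × £244 / £47.9)^½ ≈ 201.87 → Q = 202 rolls
Cycle time = (working days × Q)/D = (365 × 202) / 4,000 = 18.433 days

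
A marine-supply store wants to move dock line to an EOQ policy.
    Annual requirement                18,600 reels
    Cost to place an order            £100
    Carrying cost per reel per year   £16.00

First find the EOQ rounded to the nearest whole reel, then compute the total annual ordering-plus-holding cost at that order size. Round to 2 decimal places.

Optimal lot size Q* = (2 × 18,600 × £100 / £16)^½ ≈ 482.18 → Q = 482 reels
Orders/yr = 18,600/482 = 38.589; ordering cost = 38.589 × £100 = £3,858.92
Average inventory = 482/2 = 241; holding cost = 241 × £16 = £3,856.00
Total = £3,858.92 + £3,856.00 = £7,714.92

£7,714.92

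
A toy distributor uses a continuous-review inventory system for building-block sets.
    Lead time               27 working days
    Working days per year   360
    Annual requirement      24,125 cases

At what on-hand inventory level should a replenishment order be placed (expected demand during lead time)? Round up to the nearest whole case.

1,810 cases

Daily demand d = 24,125 / 360 = 67.014 cases/day
Demand during lead time = 67.014 × 27 = 1,809.38
Reorder point = 1,809.38 → round up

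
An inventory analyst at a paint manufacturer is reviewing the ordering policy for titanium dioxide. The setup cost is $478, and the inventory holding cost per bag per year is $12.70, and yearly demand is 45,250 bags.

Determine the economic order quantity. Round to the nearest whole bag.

2DS/H = 2·45,250·478/12.7 = 3,406,220.47
EOQ = √3,406,220.47 ≈ 1,845.59

1,846 bags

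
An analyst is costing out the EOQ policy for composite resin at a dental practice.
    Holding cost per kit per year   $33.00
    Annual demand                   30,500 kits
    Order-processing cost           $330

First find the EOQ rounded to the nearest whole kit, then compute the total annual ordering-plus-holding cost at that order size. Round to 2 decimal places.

Q* = √(2·D·S / H) = √(2·30,500·330 / 33) = √610,000.0 ≈ 781.02 → Q = 781 kits
Annual ordering cost = (D/Q)·S = (30,500/781) × 330 = $12,887.32
Annual holding cost  = (Q/2)·H = (781/2) × 33 = $12,886.50
Total = $12,887.32 + $12,886.50 = $25,773.82

$25,773.82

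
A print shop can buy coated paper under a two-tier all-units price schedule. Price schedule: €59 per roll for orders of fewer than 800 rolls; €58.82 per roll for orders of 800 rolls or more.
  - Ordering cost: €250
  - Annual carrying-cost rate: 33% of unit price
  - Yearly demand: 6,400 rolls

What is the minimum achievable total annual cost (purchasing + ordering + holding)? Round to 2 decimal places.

€385,493.29

H₁ = 33%×€59 = €19.4700;  H₂ = 33%×€58.82 = €19.4106
EOQ₁ = √(2×6,400×250/19.4700) = 405.41  (< 800, feasible at tier 1)
EOQ₂ = √(2×6,400×250/19.4106) = 406.03  (< 800 → use Q = 800 at tier-2 price)
TC(tier 1 (EOQ₁), Q≈405.4) = €385,493.29
TC(tier 2, Q≈800.0) = €386,212.24
Minimum at tier 1 (EOQ₁): €385,493.29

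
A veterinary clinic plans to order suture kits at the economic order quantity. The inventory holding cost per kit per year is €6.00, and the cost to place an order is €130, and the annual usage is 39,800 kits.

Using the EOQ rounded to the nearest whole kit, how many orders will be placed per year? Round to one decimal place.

Q* = √(2·D·S / H) = √(2·39,800·130 / 6) = √1,724,666.7 ≈ 1,313.27 → Q = 1,313
Orders per year = D/Q = 39,800 / 1,313 = 30.312

30.3 orders per year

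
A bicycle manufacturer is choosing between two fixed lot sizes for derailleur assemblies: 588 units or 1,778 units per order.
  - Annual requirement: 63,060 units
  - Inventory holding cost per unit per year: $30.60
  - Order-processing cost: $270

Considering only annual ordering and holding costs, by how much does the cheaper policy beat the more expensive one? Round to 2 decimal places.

TC(Q) = (D/Q)S + (Q/2)H
TC(588) = (63,060/588)×270 + (588/2)×30.6 = $37,952.52
TC(1,778) = (63,060/1,778)×270 + (1,778/2)×30.6 = $36,779.44
Lots of 1,778 are cheaper by $1,173.08.

$1,173.08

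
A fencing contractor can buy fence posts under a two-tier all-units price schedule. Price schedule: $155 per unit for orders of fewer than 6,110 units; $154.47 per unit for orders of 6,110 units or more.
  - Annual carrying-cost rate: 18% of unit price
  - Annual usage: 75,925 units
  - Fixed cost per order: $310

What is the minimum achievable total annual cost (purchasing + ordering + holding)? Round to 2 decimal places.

H₁ = 18%×$155 = $27.9000;  H₂ = 18%×$154.47 = $27.8046
EOQ₁ = √(2×75,925×310/27.9000) = 1,298.93  (< 6,110, feasible at tier 1)
EOQ₂ = √(2×75,925×310/27.8046) = 1,301.16  (< 6,110 → use Q = 6,110 at tier-2 price)
TC(tier 1 (EOQ₁), Q≈1,298.9) = $11,804,615.18
TC(tier 2, Q≈6,110.0) = $11,816,929.97
Minimum at tier 1 (EOQ₁): $11,804,615.18

$11,804,615.18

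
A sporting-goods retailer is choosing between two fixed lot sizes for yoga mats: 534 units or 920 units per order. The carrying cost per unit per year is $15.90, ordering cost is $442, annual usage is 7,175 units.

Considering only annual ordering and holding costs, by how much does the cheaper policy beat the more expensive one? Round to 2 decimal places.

TC(Q) = (D/Q)S + (Q/2)H
TC(534) = (7,175/534)×442 + (534/2)×15.9 = $10,184.16
TC(920) = (7,175/920)×442 + (920/2)×15.9 = $10,761.12
Cheaper: Q = 534.  Difference = $576.96

$576.96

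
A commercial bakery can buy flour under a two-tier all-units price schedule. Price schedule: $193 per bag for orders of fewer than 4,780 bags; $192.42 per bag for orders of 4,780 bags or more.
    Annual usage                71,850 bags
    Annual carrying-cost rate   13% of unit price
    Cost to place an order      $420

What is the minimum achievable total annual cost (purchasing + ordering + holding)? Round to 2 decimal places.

H₁ = 13%×$193 = $25.0900;  H₂ = 13%×$192.42 = $25.0146
EOQ₁ = √(2×71,850×420/25.0900) = 1,550.97  (< 4,780, feasible at tier 1)
EOQ₂ = √(2×71,850×420/25.0146) = 1,553.30  (< 4,780 → use Q = 4,780 at tier-2 price)
TC(tier 1 (EOQ₁), Q≈1,551.0) = $13,905,963.77
TC(tier 2, Q≈4,780.0) = $13,891,475.07
Minimum at tier 2: $13,891,475.07

$13,891,475.07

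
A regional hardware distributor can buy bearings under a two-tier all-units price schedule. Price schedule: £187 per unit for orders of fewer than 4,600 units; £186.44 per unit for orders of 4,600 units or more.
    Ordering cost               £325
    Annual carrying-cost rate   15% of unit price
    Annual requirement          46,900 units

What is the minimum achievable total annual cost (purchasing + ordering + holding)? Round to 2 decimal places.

£8,799,542.17

H₁ = 15%×£187 = £28.0500;  H₂ = 15%×£186.44 = £27.9660
EOQ₁ = √(2×46,900×325/28.0500) = 1,042.50  (< 4,600, feasible at tier 1)
EOQ₂ = √(2×46,900×325/27.9660) = 1,044.07  (< 4,600 → use Q = 4,600 at tier-2 price)
TC(tier 1 (EOQ₁), Q≈1,042.5) = £8,799,542.17
TC(tier 2, Q≈4,600.0) = £8,811,671.39
Minimum at tier 1 (EOQ₁): £8,799,542.17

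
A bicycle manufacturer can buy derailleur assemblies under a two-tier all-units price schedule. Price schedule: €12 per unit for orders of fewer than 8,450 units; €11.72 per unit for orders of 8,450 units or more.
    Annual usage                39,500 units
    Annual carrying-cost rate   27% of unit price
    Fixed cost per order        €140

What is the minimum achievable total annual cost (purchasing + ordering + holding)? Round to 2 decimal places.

€476,964.03

H₁ = 27%×€12 = €3.2400;  H₂ = 27%×€11.72 = €3.1644
EOQ₁ = √(2×39,500×140/3.2400) = 1,847.59  (< 8,450, feasible at tier 1)
EOQ₂ = √(2×39,500×140/3.1644) = 1,869.53  (< 8,450 → use Q = 8,450 at tier-2 price)
TC(tier 1 (EOQ₁), Q≈1,847.6) = €479,986.18
TC(tier 2, Q≈8,450.0) = €476,964.03
Minimum at tier 2: €476,964.03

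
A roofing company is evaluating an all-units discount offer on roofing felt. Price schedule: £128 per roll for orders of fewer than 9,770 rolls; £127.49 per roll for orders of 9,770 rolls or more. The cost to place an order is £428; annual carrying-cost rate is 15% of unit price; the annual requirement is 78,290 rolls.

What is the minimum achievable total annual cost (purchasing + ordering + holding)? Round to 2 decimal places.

H₁ = 15%×£128 = £19.2000;  H₂ = 15%×£127.49 = £19.1235
EOQ₁ = √(2×78,290×428/19.2000) = 1,868.27  (< 9,770, feasible at tier 1)
EOQ₂ = √(2×78,290×428/19.1235) = 1,872.00  (< 9,770 → use Q = 9,770 at tier-2 price)
TC(tier 1 (EOQ₁), Q≈1,868.3) = £10,056,990.77
TC(tier 2, Q≈9,770.0) = £10,078,040.09
Minimum at tier 1 (EOQ₁): £10,056,990.77

£10,056,990.77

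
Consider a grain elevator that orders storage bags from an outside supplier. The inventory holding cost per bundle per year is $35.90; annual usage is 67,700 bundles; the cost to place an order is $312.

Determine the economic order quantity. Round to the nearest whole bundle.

1,085 bundles

EOQ = √(2DS/H) = √(2 × 67,700 × 312 / 35.9)
    = √(1,176,735.38) ≈ 1,084.77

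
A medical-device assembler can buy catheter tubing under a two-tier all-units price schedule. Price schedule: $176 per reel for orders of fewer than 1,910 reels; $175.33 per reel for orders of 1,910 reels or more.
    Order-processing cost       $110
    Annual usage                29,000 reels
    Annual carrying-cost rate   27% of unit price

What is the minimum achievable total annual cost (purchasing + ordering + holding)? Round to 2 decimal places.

H₁ = 27%×$176 = $47.5200;  H₂ = 27%×$175.33 = $47.3391
EOQ₁ = √(2×29,000×110/47.5200) = 366.41  (< 1,910, feasible at tier 1)
EOQ₂ = √(2×29,000×110/47.3391) = 367.11  (< 1,910 → use Q = 1,910 at tier-2 price)
TC(tier 1 (EOQ₁), Q≈366.4) = $5,121,412.00
TC(tier 2, Q≈1,910.0) = $5,131,449.00
Minimum at tier 1 (EOQ₁): $5,121,412.00

$5,121,412.00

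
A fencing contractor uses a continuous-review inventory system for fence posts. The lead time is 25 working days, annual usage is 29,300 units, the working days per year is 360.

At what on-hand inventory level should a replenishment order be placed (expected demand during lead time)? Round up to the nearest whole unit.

Daily demand d = 29,300 / 360 = 81.389 units/day
Demand during lead time = 81.389 × 25 = 2,034.72
Reorder point = 2,034.72 → round up

2,035 units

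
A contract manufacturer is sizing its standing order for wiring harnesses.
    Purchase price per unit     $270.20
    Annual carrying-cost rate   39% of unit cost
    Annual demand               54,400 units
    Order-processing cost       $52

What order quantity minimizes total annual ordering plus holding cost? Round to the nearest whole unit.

232 units

Carrying cost H = $270.2 × 39% = $105.3780/unit/yr
EOQ = √(2DS/H) = √(2 × 54,400 × 52 / 105.378)
    = √(53,688.63) ≈ 231.71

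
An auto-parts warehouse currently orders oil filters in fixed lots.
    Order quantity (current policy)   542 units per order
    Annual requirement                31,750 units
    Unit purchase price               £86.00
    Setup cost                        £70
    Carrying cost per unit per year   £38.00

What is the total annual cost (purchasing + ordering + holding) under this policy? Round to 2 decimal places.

Annual ordering cost = (D/Q)·S = (31,750/542) × 70 = £4,100.55
Annual holding cost  = (Q/2)·H = (542/2) × 38 = £10,298.00
Purchase cost = D·C = 31,750 × 86 = £2,730,500.00
Total = £4,100.55 + £10,298.00 + £2,730,500.00 = £2,744,898.55

£2,744,898.55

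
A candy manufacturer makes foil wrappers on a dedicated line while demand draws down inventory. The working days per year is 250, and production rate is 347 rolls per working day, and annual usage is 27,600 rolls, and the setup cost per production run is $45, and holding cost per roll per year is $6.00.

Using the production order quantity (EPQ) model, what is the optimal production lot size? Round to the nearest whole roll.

779 rolls

Daily demand d = 27,600/250 = 110.400; p = 347; 1 − d/p = 0.68184
EPQ = √(2DS / (H(1 − d/p)))
    = √(2 × 27,600 × 45 / (6 × 0.68184)) ≈ 779.22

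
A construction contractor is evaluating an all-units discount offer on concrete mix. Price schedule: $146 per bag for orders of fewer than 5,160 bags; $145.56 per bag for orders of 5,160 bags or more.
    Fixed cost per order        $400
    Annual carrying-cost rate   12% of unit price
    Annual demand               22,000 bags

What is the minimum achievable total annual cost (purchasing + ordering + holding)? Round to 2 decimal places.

$3,229,559.95

H₁ = 12%×$146 = $17.5200;  H₂ = 12%×$145.56 = $17.4672
EOQ₁ = √(2×22,000×400/17.5200) = 1,002.28  (< 5,160, feasible at tier 1)
EOQ₂ = √(2×22,000×400/17.4672) = 1,003.79  (< 5,160 → use Q = 5,160 at tier-2 price)
TC(tier 1 (EOQ₁), Q≈1,002.3) = $3,229,559.95
TC(tier 2, Q≈5,160.0) = $3,249,090.80
Minimum at tier 1 (EOQ₁): $3,229,559.95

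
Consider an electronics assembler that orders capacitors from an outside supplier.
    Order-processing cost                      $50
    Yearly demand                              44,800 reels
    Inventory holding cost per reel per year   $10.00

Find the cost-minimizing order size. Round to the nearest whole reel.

669 reels

2DS/H = 2·44,800·50/10 = 448,000.00
EOQ = √448,000.00 ≈ 669.33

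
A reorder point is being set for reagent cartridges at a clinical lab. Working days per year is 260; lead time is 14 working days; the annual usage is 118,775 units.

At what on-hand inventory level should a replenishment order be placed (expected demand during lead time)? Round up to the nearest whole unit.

Daily demand d = 118,775 / 260 = 456.827 units/day
Demand during lead time = 456.827 × 14 = 6,395.58
Reorder point = 6,395.58 → round up

6,396 units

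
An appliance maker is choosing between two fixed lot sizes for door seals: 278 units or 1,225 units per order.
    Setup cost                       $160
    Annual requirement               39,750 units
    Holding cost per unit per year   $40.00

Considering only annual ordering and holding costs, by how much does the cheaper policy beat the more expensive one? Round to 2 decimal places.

Annual cost at Q: ordering D·S/Q plus holding Q·H/2.
TC(278) = (39,750/278)×160 + (278/2)×40 = $28,437.70
TC(1,225) = (39,750/1,225)×160 + (1,225/2)×40 = $29,691.84
Lots of 278 are cheaper by $1,254.14.

$1,254.14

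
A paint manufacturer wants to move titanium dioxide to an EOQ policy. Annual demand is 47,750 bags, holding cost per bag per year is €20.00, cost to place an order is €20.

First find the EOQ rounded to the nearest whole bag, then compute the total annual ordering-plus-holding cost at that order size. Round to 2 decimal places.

Optimal lot size Q* = (2 × 47,750 × €20 / €20)^½ ≈ 309.03 → Q = 309 bags
Ordering: D/Q × S = 47,750/309 × €20 = €3,090.61
Holding:  Q/2 × H = 309/2 × €20 = €3,090.00
Total = €3,090.61 + €3,090.00 = €6,180.61

€6,180.61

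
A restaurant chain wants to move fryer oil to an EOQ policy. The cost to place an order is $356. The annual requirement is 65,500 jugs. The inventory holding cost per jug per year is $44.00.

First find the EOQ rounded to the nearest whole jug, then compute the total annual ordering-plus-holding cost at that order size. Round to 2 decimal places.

$45,298.83

Optimal lot size Q* = (2 × 65,500 × $356 / $44)^½ ≈ 1,029.52 → Q = 1,030 jugs
Ordering: D/Q × S = 65,500/1,030 × $356 = $22,638.83
Holding:  Q/2 × H = 1,030/2 × $44 = $22,660.00
Total = $22,638.83 + $22,660.00 = $45,298.83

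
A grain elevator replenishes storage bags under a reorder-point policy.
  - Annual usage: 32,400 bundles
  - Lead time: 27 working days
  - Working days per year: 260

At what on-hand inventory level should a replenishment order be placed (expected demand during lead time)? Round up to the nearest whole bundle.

3,365 bundles

Daily demand d = 32,400 / 260 = 124.615 bundles/day
Demand during lead time = 124.615 × 27 = 3,364.62
Reorder point = 3,364.62 → round up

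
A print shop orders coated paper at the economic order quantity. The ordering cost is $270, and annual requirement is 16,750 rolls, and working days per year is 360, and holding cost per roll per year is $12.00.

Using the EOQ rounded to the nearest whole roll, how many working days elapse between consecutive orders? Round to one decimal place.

Q* = √(2·D·S / H) = √(2·16,750·270 / 12) = √753,750.0 ≈ 868.19 → Q = 868 rolls
T = Q/D × 360 days = 868/16,750 × 360 = 18.656 days

18.7 days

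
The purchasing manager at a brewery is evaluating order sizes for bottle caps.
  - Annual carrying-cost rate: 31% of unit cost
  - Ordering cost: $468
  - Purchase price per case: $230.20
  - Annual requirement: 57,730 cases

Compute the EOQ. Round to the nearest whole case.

870 cases

Carrying cost H = $230.2 × 31% = $71.3620/case/yr
Optimal lot size Q* = (2 × 57,730 × $468 / $71.362)^½ ≈ 870.17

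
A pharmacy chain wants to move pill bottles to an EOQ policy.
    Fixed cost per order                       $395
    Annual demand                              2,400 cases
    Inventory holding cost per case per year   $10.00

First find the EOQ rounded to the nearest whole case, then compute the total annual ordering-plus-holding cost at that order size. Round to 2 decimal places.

Optimal lot size Q* = (2 × 2,400 × $395 / $10)^½ ≈ 435.43 → Q = 435 cases
Ordering: D/Q × S = 2,400/435 × $395 = $2,179.31
Holding:  Q/2 × H = 435/2 × $10 = $2,175.00
Total = $2,179.31 + $2,175.00 = $4,354.31

$4,354.31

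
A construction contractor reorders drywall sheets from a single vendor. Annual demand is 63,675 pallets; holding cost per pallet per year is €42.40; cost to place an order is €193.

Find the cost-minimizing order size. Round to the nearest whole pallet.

EOQ = √(2DS/H) = √(2 × 63,675 × 193 / 42.4)
    = √(579,682.78) ≈ 761.37

761 pallets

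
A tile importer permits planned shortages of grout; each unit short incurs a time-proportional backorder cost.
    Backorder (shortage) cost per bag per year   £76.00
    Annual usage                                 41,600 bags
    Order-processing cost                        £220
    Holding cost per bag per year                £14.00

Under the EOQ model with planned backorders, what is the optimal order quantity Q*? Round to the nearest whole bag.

1,244 bags

Q* = √(2DS/H) · √((H + b)/b)
   = √(2 × 41,600 × 220 / 14) · √((14 + 76) / 76)
   = 1,143.428 × 1.0882 ≈ 1,244.30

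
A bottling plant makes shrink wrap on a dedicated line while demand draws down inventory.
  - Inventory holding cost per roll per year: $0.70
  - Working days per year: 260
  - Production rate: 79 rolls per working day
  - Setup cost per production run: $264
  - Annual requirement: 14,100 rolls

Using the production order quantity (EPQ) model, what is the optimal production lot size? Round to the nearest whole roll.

d = 14,100/260 = 54.2308 rolls/day;  effective holding cost H(1 − d/p) = 0.7·(1 − 54.2308/79) = 0.21947
Q* = √(2DS / H_eff) = √(2·14,100·264 / 0.21947) ≈ 5,824.18

5,824 rolls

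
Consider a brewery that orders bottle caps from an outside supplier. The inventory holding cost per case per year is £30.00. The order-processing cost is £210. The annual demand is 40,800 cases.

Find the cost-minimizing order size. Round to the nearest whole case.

EOQ = √(2DS/H) = √(2 × 40,800 × 210 / 30)
    = √(571,200.00) ≈ 755.78

756 cases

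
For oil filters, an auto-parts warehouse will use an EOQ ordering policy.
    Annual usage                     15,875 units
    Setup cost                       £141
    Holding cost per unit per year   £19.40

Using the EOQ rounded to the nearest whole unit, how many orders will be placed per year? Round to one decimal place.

33.1 orders per year

Q* = √(2·D·S / H) = √(2·15,875·141 / 19.4) = √230,760.3 ≈ 480.38 → Q = 480
Orders per year = D/Q = 15,875 / 480 = 33.073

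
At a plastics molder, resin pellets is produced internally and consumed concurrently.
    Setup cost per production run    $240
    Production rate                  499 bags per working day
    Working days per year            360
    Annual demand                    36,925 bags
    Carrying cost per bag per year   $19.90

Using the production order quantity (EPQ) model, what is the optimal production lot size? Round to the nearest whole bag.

Daily demand d = 36,925/360 = 102.569; p = 499; 1 − d/p = 0.79445
EPQ = √(2DS / (H(1 − d/p)))
    = √(2 × 36,925 × 240 / (19.9 × 0.79445)) ≈ 1,058.82

1,059 bags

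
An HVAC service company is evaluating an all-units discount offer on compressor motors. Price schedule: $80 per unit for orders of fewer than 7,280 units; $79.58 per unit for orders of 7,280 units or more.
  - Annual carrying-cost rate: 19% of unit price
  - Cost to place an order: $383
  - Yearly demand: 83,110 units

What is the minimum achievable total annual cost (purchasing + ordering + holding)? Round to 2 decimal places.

$6,673,303.74

H₁ = 19%×$80 = $15.2000;  H₂ = 19%×$79.58 = $15.1202
EOQ₁ = √(2×83,110×383/15.2000) = 2,046.54  (< 7,280, feasible at tier 1)
EOQ₂ = √(2×83,110×383/15.1202) = 2,051.93  (< 7,280 → use Q = 7,280 at tier-2 price)
TC(tier 1 (EOQ₁), Q≈2,046.5) = $6,679,907.34
TC(tier 2, Q≈7,280.0) = $6,673,303.74
Minimum at tier 2: $6,673,303.74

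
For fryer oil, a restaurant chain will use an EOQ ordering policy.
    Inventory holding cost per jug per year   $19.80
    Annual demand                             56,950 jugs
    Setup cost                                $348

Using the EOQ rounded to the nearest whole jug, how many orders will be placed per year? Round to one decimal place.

40.2 orders per year

Optimal lot size Q* = (2 × 56,950 × $348 / $19.8)^½ ≈ 1,414.88 → Q = 1,415
N = D/Q = 56,950/1,415 ≈ 40.247 orders/yr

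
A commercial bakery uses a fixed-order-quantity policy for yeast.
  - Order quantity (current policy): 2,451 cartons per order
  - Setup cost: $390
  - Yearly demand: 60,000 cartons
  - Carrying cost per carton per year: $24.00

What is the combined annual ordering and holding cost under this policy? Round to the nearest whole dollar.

Ordering: D/Q × S = 60,000/2,451 × $390 = $9,547.12
Holding:  Q/2 × H = 2,451/2 × $24 = $29,412.00
Total = $9,547.12 + $29,412.00 = $38,959.12

$38,959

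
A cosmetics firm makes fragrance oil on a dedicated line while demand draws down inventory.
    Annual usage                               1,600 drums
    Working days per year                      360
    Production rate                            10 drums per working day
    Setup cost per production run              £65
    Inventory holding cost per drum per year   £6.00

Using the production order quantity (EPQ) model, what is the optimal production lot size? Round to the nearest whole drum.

250 drums

Daily demand d = 1,600/360 = 4.444; p = 10; 1 − d/p = 0.55556
EPQ = √(2DS / (H(1 − d/p)))
    = √(2 × 1,600 × 65 / (6 × 0.55556)) ≈ 249.80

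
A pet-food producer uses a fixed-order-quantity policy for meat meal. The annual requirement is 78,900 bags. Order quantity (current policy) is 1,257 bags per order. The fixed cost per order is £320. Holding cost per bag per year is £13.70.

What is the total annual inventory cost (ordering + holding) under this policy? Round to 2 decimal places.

Annual ordering cost = (D/Q)·S = (78,900/1,257) × 320 = £20,085.92
Annual holding cost  = (Q/2)·H = (1,257/2) × 13.7 = £8,610.45
Total = £20,085.92 + £8,610.45 = £28,696.37

£28,696.37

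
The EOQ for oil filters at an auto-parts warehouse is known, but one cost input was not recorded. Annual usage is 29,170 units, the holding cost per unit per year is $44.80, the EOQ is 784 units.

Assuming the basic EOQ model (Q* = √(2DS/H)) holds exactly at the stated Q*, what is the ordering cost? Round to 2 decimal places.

$472.00

From Q* = √(2DS/H) ⇒ Q*² = 2DS/H.
S = Q²H / (2D) = 784² × 44.8 / (2 × 29,170) = 472.0019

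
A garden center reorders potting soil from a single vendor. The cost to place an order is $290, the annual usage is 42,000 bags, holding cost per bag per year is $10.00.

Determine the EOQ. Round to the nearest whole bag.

2DS/H = 2·42,000·290/10 = 2,436,000.00
EOQ = √2,436,000.00 ≈ 1,560.77

1,561 bags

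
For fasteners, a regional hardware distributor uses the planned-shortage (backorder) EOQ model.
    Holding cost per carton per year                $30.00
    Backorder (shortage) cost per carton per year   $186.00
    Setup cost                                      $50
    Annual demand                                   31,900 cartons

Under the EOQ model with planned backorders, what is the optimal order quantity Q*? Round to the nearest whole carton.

Q* = √(2DS/H) · √((H + b)/b)
   = √(2 × 31,900 × 50 / 30) · √((30 + 186) / 186)
   = 326.088 × 1.0776 ≈ 351.40

351 cartons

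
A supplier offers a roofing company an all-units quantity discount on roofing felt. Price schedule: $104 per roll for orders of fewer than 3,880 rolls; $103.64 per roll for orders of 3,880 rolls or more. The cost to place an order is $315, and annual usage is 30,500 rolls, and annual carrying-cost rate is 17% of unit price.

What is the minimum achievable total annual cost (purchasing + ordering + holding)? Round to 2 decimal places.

H₁ = 17%×$104 = $17.6800;  H₂ = 17%×$103.64 = $17.6188
EOQ₁ = √(2×30,500×315/17.6800) = 1,042.51  (< 3,880, feasible at tier 1)
EOQ₂ = √(2×30,500×315/17.6188) = 1,044.32  (< 3,880 → use Q = 3,880 at tier-2 price)
TC(tier 1 (EOQ₁), Q≈1,042.5) = $3,190,431.53
TC(tier 2, Q≈3,880.0) = $3,197,676.63
Minimum at tier 1 (EOQ₁): $3,190,431.53

$3,190,431.53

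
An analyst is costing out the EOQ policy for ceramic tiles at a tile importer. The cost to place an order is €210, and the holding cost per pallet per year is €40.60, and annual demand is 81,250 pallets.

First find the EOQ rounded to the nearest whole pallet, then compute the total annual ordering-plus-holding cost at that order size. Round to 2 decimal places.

€37,221.97

Optimal lot size Q* = (2 × 81,250 × €210 / €40.6)^½ ≈ 916.80 → Q = 917 pallets
Ordering: D/Q × S = 81,250/917 × €210 = €18,606.87
Holding:  Q/2 × H = 917/2 × €40.6 = €18,615.10
Total = €18,606.87 + €18,615.10 = €37,221.97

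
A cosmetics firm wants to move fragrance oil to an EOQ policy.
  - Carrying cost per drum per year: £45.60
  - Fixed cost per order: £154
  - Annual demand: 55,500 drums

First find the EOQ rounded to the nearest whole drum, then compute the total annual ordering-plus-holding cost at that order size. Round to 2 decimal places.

£27,919.29

Q* = √(2·D·S / H) = √(2·55,500·154 / 45.6) = √374,868.4 ≈ 612.26 → Q = 612 drums
Annual ordering cost = (D/Q)·S = (55,500/612) × 154 = £13,965.69
Annual holding cost  = (Q/2)·H = (612/2) × 45.6 = £13,953.60
Total = £13,965.69 + £13,953.60 = £27,919.29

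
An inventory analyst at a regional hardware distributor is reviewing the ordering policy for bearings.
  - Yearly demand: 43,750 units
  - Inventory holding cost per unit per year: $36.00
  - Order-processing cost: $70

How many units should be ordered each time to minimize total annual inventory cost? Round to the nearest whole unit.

Optimal lot size Q* = (2 × 43,750 × $70 / $36)^½ ≈ 412.48

412 units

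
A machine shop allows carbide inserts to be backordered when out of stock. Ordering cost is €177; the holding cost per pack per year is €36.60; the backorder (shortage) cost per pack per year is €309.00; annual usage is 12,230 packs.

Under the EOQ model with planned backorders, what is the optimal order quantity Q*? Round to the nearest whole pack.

Basic EOQ = √(2·12,230·177/36.6) = 343.933
Backorder adjustment √((H+b)/b) = √((36.6+309)/309) = 1.0576
Q* = 343.933 × 1.0576 ≈ 363.73

364 packs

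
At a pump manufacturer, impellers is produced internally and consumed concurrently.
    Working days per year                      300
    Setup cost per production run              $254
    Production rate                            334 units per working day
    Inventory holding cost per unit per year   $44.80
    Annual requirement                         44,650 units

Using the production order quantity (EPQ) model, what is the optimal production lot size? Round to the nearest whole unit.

d = 44,650/300 = 148.8333 units/day;  effective holding cost H(1 − d/p) = 44.8·(1 − 148.8333/334) = 24.83673
Q* = √(2DS / H_eff) = √(2·44,650·254 / 24.83673) ≈ 955.64

956 units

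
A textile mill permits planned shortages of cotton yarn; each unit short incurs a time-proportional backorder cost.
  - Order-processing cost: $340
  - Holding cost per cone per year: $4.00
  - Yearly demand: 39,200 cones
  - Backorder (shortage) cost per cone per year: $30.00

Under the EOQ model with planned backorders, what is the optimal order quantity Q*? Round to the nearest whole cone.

Q* = √(2DS/H) · √((H + b)/b)
   = √(2 × 39,200 × 340 / 4) · √((4 + 30) / 30)
   = 2,581.472 × 1.0646 ≈ 2,748.19

2,748 cones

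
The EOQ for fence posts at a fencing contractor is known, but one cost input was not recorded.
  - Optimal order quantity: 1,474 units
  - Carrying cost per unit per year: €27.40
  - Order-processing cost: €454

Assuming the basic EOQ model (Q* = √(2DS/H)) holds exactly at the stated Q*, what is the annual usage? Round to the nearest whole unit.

EOQ relation: Q² = 2DS/H, so rearrange for the unknown.
D = Q²H / (2S) = 1,474² × 27.4 / (2 × 454) = 65,563.13

65,563 units per year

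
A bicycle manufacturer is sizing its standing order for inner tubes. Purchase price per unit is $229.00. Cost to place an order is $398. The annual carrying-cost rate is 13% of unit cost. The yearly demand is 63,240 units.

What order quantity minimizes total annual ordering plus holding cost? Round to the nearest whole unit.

1,300 units

H = i·C = 0.13 × $229 = $29.7700 per unit-year
EOQ = √(2DS/H) = √(2 × 63,240 × 398 / 29.77)
    = √(1,690,931.81) ≈ 1,300.36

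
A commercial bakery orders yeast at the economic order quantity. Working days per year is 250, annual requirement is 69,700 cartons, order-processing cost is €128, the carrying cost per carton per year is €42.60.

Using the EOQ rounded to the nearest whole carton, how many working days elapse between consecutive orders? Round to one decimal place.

2.3 days

EOQ = √(2DS/H) = √(2 × 69,700 × 128 / 42.6)
    = √(418,854.46) ≈ 647.19 → Q = 647 cartons
Days between orders = 250 / (D/Q) = 250 / 107.728 ≈ 2.321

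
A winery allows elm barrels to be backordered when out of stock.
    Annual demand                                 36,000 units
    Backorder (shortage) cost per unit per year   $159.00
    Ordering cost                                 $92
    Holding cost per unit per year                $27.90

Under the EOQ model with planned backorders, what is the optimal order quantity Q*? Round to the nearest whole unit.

Q* = √(2DS/H) · √((H + b)/b)
   = √(2 × 36,000 × 92 / 27.9) · √((27.9 + 159) / 159)
   = 487.257 × 1.0842 ≈ 528.28

528 units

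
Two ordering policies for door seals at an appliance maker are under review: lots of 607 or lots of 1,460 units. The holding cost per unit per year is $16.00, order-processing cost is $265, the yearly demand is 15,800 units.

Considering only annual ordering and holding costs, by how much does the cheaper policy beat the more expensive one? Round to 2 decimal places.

Annual cost at Q: ordering D·S/Q plus holding Q·H/2.
TC(607) = (15,800/607)×265 + (607/2)×16 = $11,753.86
TC(1,460) = (15,800/1,460)×265 + (1,460/2)×16 = $14,547.81
Cheaper: Q = 607.  Difference = $2,793.95

$2,793.95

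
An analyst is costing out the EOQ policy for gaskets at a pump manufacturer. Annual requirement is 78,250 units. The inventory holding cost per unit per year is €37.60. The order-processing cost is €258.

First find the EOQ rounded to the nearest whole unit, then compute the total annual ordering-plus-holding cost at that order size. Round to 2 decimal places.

€38,963.77

EOQ = √(2DS/H) = √(2 × 78,250 × 258 / 37.6)
    = √(1,073,856.38) ≈ 1,036.27 → Q = 1,036 units
Orders/yr = 78,250/1,036 = 75.531; ordering cost = 75.531 × €258 = €19,486.97
Average inventory = 1,036/2 = 518; holding cost = 518 × €37.6 = €19,476.80
Total = €19,486.97 + €19,476.80 = €38,963.77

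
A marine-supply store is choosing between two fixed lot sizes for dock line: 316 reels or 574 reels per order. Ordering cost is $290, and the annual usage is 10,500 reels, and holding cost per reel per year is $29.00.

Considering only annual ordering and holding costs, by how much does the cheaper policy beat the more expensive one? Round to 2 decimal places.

$590.20

For each Q, cost = (D/Q)·S + (Q/2)·H.
TC(316) = (10,500/316)×290 + (316/2)×29 = $14,218.08
TC(574) = (10,500/574)×290 + (574/2)×29 = $13,627.88
Cheaper: Q = 574.  Difference = $590.20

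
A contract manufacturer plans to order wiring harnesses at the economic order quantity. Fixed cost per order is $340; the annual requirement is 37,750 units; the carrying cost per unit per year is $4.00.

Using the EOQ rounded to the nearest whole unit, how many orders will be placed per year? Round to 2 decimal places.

Optimal lot size Q* = (2 × 37,750 × $340 / $4)^½ ≈ 2,533.28 → Q = 2,533
N = D/Q = 37,750/2,533 ≈ 14.903 orders/yr

14.90 orders per year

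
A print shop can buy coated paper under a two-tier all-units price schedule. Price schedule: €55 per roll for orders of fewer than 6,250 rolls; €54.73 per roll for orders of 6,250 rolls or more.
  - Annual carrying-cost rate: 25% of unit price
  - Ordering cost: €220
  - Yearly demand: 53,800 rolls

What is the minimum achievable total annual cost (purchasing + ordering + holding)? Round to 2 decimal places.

€2,977,041.34

H₁ = 25%×€55 = €13.7500;  H₂ = 25%×€54.73 = €13.6825
EOQ₁ = √(2×53,800×220/13.7500) = 1,312.10  (< 6,250, feasible at tier 1)
EOQ₂ = √(2×53,800×220/13.6825) = 1,315.33  (< 6,250 → use Q = 6,250 at tier-2 price)
TC(tier 1 (EOQ₁), Q≈1,312.1) = €2,977,041.34
TC(tier 2, Q≈6,250.0) = €2,989,125.57
Minimum at tier 1 (EOQ₁): €2,977,041.34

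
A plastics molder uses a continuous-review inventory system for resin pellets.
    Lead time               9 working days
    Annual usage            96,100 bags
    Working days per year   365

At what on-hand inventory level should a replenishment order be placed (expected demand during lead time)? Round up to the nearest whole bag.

2,370 bags

Daily demand d = 96,100 / 365 = 263.288 bags/day
Demand during lead time = 263.288 × 9 = 2,369.59
Reorder point = 2,369.59 → round up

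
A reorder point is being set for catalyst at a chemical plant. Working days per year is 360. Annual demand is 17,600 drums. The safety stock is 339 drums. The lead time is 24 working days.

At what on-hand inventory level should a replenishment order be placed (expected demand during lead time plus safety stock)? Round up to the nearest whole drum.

1,513 drums

Daily demand d = 17,600 / 360 = 48.889 drums/day
Demand during lead time = 48.889 × 24 = 1,173.33
Reorder point = 1,173.33 + 339 = 1,512.33 → round up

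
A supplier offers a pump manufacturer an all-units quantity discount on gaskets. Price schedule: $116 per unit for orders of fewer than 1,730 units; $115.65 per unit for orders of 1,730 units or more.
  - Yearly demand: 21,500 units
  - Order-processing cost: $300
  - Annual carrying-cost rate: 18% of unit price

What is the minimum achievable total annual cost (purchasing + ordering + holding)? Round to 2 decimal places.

H₁ = 18%×$116 = $20.8800;  H₂ = 18%×$115.65 = $20.8170
EOQ₁ = √(2×21,500×300/20.8800) = 786.01  (< 1,730, feasible at tier 1)
EOQ₂ = √(2×21,500×300/20.8170) = 787.20  (< 1,730 → use Q = 1,730 at tier-2 price)
TC(tier 1 (EOQ₁), Q≈786.0) = $2,510,411.95
TC(tier 2, Q≈1,730.0) = $2,508,210.03
Minimum at tier 2: $2,508,210.03

$2,508,210.03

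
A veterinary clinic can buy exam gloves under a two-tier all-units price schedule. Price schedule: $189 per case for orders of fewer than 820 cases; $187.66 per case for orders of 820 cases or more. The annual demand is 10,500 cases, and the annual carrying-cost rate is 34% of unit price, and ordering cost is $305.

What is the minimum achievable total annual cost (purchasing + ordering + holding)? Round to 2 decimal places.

H₁ = 34%×$189 = $64.2600;  H₂ = 34%×$187.66 = $63.8044
EOQ₁ = √(2×10,500×305/64.2600) = 315.71  (< 820, feasible at tier 1)
EOQ₂ = √(2×10,500×305/63.8044) = 316.84  (< 820 → use Q = 820 at tier-2 price)
TC(tier 1 (EOQ₁), Q≈315.7) = $2,004,787.57
TC(tier 2, Q≈820.0) = $2,000,495.29
Minimum at tier 2: $2,000,495.29

$2,000,495.29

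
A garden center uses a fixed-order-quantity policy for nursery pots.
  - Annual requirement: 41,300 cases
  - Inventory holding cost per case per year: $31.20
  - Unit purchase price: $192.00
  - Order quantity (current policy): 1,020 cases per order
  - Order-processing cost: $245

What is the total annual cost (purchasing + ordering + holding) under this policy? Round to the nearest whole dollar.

Orders/yr = 41,300/1,020 = 40.490; ordering cost = 40.490 × $245 = $9,920.10
Average inventory = 1,020/2 = 510; holding cost = 510 × $31.2 = $15,912.00
Purchase cost = D·C = 41,300 × 192 = $7,929,600.00
Total = $9,920.10 + $15,912.00 + $7,929,600.00 = $7,955,432.10

$7,955,432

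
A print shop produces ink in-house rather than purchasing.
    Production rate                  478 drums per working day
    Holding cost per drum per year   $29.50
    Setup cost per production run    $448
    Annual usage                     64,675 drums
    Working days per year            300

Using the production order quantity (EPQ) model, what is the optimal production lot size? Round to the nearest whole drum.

1,892 drums

Daily demand d = 64,675/300 = 215.583; p = 478; 1 − d/p = 0.54899
EPQ = √(2DS / (H(1 − d/p)))
    = √(2 × 64,675 × 448 / (29.5 × 0.54899)) ≈ 1,891.60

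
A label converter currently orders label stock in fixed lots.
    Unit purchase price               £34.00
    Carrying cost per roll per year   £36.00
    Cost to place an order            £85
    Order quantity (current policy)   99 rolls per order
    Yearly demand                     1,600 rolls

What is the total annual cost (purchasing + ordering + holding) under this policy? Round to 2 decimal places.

Ordering: D/Q × S = 1,600/99 × £85 = £1,373.74
Holding:  Q/2 × H = 99/2 × £36 = £1,782.00
Purchase cost = D·C = 1,600 × 34 = £54,400.00
Total = £1,373.74 + £1,782.00 + £54,400.00 = £57,555.74

£57,555.74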